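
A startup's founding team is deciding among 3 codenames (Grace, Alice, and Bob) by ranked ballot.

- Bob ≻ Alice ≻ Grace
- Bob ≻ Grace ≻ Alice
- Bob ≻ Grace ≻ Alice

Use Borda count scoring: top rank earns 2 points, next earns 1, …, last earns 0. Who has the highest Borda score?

Borda scores:
  Grace: 0 + 1 + 1 = 2
  Alice: 1 + 0 + 0 = 1
  Bob: 2 + 2 + 2 = 6
Bob has the highest total.

Bob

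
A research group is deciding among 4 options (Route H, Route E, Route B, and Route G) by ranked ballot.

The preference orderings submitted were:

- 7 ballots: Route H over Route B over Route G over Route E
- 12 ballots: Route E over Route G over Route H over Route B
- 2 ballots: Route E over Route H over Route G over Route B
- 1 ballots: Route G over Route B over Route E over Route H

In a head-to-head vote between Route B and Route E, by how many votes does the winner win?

Ballots ranking Route B above Route E: 7+1 = 8.
Ballots ranking Route E above Route B: 12+2 = 14.
Route E wins 14–8, a margin of 6.

6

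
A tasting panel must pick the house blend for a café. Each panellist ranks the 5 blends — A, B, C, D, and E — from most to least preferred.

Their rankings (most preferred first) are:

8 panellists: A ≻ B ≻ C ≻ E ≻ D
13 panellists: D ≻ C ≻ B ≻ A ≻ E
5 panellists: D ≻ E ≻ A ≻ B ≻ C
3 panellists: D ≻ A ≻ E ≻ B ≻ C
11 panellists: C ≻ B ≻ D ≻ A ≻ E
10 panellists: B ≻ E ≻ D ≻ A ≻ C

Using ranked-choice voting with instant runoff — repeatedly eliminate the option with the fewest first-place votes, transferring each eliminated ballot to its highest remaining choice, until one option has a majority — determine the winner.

B

Round 1: D 21, C 11, B 10, A 8, E 0. E has the fewest and is eliminated.
Round 2: D 21, C 11, B 10, A 8. A has the fewest and is eliminated.
Round 3: D 21, B 18, C 11. C has the fewest and is eliminated.
Round 4: B 29, D 21. B has a majority.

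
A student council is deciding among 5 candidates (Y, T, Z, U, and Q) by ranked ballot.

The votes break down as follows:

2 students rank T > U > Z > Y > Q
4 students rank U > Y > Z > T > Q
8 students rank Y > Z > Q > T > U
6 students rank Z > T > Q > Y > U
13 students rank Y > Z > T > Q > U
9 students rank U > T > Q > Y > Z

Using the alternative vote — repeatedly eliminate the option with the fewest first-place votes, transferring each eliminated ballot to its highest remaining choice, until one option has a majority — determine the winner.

Round 1: Y 21, U 13, Z 6, T 2, Q 0. Q has the fewest and is eliminated.
Round 2: Y 21, U 13, Z 6, T 2. T has the fewest and is eliminated.
Round 3: Y 21, U 15, Z 6. Z has the fewest and is eliminated.
Round 4: Y 27, U 15. Y has a majority.

Y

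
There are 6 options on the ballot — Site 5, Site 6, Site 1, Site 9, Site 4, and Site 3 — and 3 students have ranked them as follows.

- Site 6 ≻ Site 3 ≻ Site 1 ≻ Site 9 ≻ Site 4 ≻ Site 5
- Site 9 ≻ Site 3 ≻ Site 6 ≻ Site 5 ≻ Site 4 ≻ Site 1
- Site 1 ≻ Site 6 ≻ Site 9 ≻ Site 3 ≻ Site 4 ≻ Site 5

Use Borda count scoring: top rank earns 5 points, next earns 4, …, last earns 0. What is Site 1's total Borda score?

Borda scores:
  Site 5: 0 + 2 + 0 = 2
  Site 6: 5 + 3 + 4 = 12
  Site 1: 3 + 0 + 5 = 8
  Site 9: 2 + 5 + 3 = 10
  Site 4: 1 + 1 + 1 = 3
  Site 3: 4 + 4 + 2 = 10

8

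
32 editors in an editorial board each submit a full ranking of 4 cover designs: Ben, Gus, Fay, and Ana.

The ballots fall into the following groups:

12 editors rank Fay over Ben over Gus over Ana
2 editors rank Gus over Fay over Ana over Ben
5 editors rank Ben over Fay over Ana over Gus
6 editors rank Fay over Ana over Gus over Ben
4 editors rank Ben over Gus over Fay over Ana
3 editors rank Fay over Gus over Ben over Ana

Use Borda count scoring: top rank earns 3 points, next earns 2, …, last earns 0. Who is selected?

Fay

Borda scores:
  Ben: 12·2 + 2·0 + 5·3 + 6·0 + 4·3 + 3·1 = 54
  Gus: 12·1 + 2·3 + 5·0 + 6·1 + 4·2 + 3·2 = 38
  Fay: 12·3 + 2·2 + 5·2 + 6·3 + 4·1 + 3·3 = 81
  Ana: 12·0 + 2·1 + 5·1 + 6·2 + 4·0 + 3·0 = 19
Fay has the highest total.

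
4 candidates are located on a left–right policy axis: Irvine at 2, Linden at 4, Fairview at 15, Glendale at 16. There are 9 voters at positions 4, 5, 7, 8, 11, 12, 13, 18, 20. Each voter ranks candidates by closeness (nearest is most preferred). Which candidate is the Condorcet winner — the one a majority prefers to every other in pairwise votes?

Fairview

With single-peaked preferences on a line, the Condorcet winner is the candidate closest to the median voter.
The median voter (position 11) is closest to Fairview at 15.
Check: Fairview vs Irvine — voters closer to Fairview: 5 of 9.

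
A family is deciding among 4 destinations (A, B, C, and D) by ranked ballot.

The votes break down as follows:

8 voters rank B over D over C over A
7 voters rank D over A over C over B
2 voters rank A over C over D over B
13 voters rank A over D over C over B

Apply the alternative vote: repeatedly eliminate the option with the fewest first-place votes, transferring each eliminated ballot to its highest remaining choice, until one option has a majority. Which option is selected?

A

Round 1: A 15, B 8, D 7, C 0. C has the fewest and is eliminated.
Round 2: A 15, B 8, D 7. D has the fewest and is eliminated.
Round 3: A 22, B 8. A has a majority.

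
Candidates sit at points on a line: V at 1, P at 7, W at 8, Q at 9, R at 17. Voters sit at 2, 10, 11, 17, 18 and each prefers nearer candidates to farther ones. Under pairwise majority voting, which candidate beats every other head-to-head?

With single-peaked preferences on a line, the Condorcet winner is the candidate closest to the median voter.
The median voter (position 11) is closest to Q at 9.
Check: Q vs P — voters closer to Q: 4 of 5.

Q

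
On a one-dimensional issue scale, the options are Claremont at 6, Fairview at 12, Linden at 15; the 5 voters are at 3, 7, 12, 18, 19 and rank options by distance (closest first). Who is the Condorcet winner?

Fairview

With single-peaked preferences on a line, the Condorcet winner is the candidate closest to the median voter.
The median voter (position 12) is closest to Fairview at 12.
Check: Fairview vs Linden — voters closer to Fairview: 3 of 5.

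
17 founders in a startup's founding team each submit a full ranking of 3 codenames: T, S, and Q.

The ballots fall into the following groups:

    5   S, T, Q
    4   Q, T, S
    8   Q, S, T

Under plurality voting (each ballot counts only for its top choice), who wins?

First-place vote totals:
  T: 0
  S: 5
  Q: 12
Q has the most first-place votes.

Q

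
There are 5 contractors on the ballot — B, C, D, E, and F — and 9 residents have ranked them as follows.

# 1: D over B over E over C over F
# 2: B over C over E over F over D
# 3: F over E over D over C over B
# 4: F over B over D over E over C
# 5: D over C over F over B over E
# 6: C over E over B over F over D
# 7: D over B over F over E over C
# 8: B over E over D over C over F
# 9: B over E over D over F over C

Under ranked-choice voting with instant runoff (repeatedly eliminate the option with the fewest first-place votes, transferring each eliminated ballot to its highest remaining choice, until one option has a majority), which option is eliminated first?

E

Round 1: B 3, D 3, F 2, C 1, E 0. E has the fewest and is eliminated.
Round 2: B 3, D 3, F 2, C 1. C has the fewest and is eliminated.
Round 3: B 4, D 3, F 2. F has the fewest and is eliminated.
Round 4: B 5, D 4. B has a majority.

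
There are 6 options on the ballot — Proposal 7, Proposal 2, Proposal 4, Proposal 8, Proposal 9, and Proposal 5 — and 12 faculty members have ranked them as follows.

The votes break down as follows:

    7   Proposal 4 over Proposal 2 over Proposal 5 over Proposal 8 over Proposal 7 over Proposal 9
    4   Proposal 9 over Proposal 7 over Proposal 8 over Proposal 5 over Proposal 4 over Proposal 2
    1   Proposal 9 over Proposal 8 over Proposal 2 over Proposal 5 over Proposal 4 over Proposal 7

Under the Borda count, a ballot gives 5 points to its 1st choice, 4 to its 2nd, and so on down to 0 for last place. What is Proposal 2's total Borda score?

31

Borda scores:
  Proposal 7: 7·1 + 4·4 + 0 = 23
  Proposal 2: 7·4 + 4·0 + 3 = 31
  Proposal 4: 7·5 + 4·1 + 1 = 40
  Proposal 8: 7·2 + 4·3 + 4 = 30
  Proposal 9: 7·0 + 4·5 + 5 = 25
  Proposal 5: 7·3 + 4·2 + 2 = 31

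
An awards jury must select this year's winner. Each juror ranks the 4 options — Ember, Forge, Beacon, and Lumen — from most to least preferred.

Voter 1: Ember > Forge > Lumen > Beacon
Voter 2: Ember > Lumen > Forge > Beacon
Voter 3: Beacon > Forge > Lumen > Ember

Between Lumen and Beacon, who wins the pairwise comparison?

Lumen

Ballots ranking Lumen above Beacon: 2.
Ballots ranking Beacon above Lumen: 1.
Lumen wins the head-to-head, 2–1.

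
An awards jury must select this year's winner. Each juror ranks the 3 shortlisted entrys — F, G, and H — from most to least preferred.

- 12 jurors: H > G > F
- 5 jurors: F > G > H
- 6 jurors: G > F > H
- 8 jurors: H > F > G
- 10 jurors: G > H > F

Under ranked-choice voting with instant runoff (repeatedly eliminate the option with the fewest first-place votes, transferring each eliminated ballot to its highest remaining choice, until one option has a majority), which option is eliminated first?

F

Round 1: H 20, G 16, F 5. F has the fewest and is eliminated.
Round 2: G 21, H 20. G has a majority.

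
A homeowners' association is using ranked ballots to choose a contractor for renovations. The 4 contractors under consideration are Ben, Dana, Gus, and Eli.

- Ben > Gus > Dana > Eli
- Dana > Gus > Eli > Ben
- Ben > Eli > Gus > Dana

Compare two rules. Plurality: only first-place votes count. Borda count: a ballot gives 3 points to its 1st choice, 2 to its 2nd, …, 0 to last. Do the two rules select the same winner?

Yes

Plurality first-place counts: Ben 2, Dana 1, Gus 0, Eli 0 → Ben.
Borda totals: Ben 6, Dana 4, Gus 5, Eli 3 → Ben.
The two rules agree on Ben.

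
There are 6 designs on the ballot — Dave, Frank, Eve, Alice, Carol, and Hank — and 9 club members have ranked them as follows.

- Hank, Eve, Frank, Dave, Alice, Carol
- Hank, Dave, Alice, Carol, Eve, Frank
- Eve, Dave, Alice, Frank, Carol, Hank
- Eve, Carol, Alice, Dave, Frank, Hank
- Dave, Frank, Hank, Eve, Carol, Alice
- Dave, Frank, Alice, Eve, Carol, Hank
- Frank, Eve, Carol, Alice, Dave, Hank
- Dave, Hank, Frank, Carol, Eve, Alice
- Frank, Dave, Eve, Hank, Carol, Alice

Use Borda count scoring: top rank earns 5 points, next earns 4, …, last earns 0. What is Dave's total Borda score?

32

Borda scores:
  Dave: 2 + 4 + 4 + 2 + 5 + 5 + 1 + 5 + 4 = 32
  Frank: 3 + 0 + 2 + 1 + 4 + 4 + 5 + 3 + 5 = 27
  Eve: 4 + 1 + 5 + 5 + 2 + 2 + 4 + 1 + 3 = 27
  Alice: 1 + 3 + 3 + 3 + 0 + 3 + 2 + 0 + 0 = 15
  Carol: 0 + 2 + 1 + 4 + 1 + 1 + 3 + 2 + 1 = 15
  Hank: 5 + 5 + 0 + 0 + 3 + 0 + 0 + 4 + 2 = 19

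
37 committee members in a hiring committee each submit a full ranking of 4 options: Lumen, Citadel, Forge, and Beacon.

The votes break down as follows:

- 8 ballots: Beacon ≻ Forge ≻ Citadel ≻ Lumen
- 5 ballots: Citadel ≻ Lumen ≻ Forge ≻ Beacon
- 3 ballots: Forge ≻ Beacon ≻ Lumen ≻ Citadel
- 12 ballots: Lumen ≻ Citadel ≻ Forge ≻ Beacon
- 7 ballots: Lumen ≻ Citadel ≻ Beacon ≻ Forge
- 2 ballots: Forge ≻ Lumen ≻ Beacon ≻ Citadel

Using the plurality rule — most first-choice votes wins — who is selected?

Lumen

First-place vote totals:
  Lumen: 19
  Citadel: 5
  Forge: 5
  Beacon: 8
Lumen has the most first-place votes.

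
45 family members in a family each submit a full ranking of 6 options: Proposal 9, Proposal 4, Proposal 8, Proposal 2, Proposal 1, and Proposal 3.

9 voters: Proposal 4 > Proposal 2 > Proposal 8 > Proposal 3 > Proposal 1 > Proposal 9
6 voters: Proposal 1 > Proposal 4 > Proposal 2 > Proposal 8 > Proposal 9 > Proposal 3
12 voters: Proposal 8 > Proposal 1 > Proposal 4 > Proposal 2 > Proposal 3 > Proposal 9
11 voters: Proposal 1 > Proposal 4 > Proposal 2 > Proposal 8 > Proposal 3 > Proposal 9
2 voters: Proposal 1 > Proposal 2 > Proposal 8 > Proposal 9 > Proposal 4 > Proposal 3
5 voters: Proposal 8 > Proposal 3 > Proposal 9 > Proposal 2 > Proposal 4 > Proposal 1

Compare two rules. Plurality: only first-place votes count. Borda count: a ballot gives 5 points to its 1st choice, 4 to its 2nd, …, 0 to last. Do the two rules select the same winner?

No

Plurality first-place counts: Proposal 9 0, Proposal 4 9, Proposal 8 17, Proposal 2 0, Proposal 1 19, Proposal 3 0 → Proposal 1.
Borda totals: Proposal 9 25, Proposal 4 156, Proposal 8 152, Proposal 2 129, Proposal 1 152, Proposal 3 61 → Proposal 4.
The two rules disagree: plurality picks Proposal 1, Borda picks Proposal 4.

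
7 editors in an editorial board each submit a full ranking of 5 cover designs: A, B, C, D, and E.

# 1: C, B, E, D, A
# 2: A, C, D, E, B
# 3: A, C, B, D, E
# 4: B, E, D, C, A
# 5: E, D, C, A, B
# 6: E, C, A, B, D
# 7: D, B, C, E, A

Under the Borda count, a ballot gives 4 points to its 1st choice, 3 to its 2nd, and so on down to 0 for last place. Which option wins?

C

Borda scores:
  A: 0 + 4 + 4 + 0 + 1 + 2 + 0 = 11
  B: 3 + 0 + 2 + 4 + 0 + 1 + 3 = 13
  C: 4 + 3 + 3 + 1 + 2 + 3 + 2 = 18
  D: 1 + 2 + 1 + 2 + 3 + 0 + 4 = 13
  E: 2 + 1 + 0 + 3 + 4 + 4 + 1 = 15
C has the highest total.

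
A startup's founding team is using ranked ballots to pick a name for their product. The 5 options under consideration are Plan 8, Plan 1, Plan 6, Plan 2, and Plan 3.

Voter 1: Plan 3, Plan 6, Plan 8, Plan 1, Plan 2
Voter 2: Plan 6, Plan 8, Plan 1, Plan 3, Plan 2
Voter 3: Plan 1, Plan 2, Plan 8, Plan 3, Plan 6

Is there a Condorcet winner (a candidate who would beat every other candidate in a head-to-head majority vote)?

No

Head-to-head results (3 voters total):
Plan 8 vs Plan 1: Plan 8 wins 2–1.
Plan 8 vs Plan 6: Plan 6 wins 2–1.
Plan 8 vs Plan 2: Plan 8 wins 2–1.
Plan 8 vs Plan 3: Plan 8 wins 2–1.
Plan 1 vs Plan 6: Plan 6 wins 2–1.
Plan 1 vs Plan 2: Plan 1 wins 3–0.
Plan 1 vs Plan 3: Plan 1 wins 2–1.
Plan 6 vs Plan 2: Plan 6 wins 2–1.
Plan 6 vs Plan 3: Plan 3 wins 2–1.
Plan 2 vs Plan 3: Plan 3 wins 2–1.
No candidate beats all others: Plan 8 beats Plan 3 beats Plan 6 beats Plan 8, a majority cycle.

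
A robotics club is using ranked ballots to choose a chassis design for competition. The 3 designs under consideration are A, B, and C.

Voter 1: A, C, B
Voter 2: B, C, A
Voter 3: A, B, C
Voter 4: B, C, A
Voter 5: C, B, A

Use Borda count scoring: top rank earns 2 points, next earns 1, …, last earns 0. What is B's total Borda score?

Borda scores:
  A: 2 + 0 + 2 + 0 + 0 = 4
  B: 0 + 2 + 1 + 2 + 1 = 6
  C: 1 + 1 + 0 + 1 + 2 = 5

6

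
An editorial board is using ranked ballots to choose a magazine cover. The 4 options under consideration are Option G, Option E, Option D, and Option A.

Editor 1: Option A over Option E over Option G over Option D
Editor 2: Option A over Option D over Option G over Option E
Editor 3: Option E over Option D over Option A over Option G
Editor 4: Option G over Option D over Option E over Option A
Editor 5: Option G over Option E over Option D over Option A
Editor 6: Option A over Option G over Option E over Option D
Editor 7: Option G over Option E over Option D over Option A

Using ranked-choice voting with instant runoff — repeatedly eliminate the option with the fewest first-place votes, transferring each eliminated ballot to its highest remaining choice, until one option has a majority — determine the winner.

Round 1: Option G 3, Option A 3, Option E 1, Option D 0. Option D has the fewest and is eliminated.
Round 2: Option G 3, Option A 3, Option E 1. Option E has the fewest and is eliminated.
Round 3: Option A 4, Option G 3. Option A has a majority.

Option A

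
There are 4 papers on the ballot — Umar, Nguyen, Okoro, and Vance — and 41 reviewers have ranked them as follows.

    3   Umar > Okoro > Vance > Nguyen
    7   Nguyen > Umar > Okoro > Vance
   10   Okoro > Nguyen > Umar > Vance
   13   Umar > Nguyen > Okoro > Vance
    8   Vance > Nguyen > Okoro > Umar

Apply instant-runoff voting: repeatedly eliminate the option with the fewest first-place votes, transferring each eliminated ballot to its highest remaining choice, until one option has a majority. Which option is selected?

Umar

Round 1: Umar 16, Okoro 10, Vance 8, Nguyen 7. Nguyen has the fewest and is eliminated.
Round 2: Umar 23, Okoro 10, Vance 8. Umar has a majority.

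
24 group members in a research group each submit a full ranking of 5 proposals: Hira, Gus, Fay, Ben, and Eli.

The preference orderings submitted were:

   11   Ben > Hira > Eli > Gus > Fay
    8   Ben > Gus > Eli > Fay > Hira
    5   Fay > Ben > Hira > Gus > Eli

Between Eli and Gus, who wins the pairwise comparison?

Gus

Ballots ranking Eli above Gus: 11.
Ballots ranking Gus above Eli: 8+5 = 13.
Gus wins the head-to-head, 13–11.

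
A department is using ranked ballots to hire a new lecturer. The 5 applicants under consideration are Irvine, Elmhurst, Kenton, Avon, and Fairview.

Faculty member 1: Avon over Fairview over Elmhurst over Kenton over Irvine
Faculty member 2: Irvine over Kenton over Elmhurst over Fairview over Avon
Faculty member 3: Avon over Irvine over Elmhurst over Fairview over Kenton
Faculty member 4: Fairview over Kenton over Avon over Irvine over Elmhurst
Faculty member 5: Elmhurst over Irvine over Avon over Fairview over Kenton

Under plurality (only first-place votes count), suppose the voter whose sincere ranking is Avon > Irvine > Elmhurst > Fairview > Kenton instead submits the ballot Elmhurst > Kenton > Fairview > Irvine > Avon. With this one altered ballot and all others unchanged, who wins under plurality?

First-place totals with the altered ballot: Irvine 1, Elmhurst 2, Kenton 0, Avon 1, Fairview 1.
The switch changes the winner from Avon to Elmhurst.

Elmhurst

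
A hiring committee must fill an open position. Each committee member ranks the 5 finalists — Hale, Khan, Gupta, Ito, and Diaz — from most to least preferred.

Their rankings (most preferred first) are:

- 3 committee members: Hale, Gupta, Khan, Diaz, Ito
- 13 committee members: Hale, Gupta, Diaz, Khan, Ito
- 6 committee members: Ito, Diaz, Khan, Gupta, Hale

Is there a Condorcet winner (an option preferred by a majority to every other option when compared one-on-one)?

Head-to-head results (22 voters total):
Hale vs Khan: Hale wins 16–6.
Hale vs Gupta: Hale wins 16–6.
Hale vs Ito: Hale wins 16–6.
Hale vs Diaz: Hale wins 16–6.
Khan vs Gupta: Gupta wins 16–6.
Khan vs Ito: Khan wins 16–6.
Khan vs Diaz: Diaz wins 19–3.
Gupta vs Ito: Gupta wins 16–6.
Gupta vs Diaz: Gupta wins 16–6.
Ito vs Diaz: Diaz wins 16–6.
Hale beats each rival — Khan (16–6), Gupta (16–6), Ito (16–6), Diaz (16–6) — so Hale is the Condorcet winner.

Yes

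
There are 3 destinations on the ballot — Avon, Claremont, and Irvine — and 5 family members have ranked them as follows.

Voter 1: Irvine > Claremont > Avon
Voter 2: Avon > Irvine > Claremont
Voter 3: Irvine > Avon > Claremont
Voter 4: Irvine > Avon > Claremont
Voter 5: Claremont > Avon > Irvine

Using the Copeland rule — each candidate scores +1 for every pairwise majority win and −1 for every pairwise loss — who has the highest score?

Irvine

Pairwise results:
  Avon vs Claremont: Avon wins 3–2.
  Avon vs Irvine: Irvine wins 3–2.
  Claremont vs Irvine: Irvine wins 4–1.
Copeland scores (wins − losses):
  Avon: 1 − 1 = 0
  Claremont: 0 − 2 = -2
  Irvine: 2 − 0 = 2
Irvine has the best Copeland score.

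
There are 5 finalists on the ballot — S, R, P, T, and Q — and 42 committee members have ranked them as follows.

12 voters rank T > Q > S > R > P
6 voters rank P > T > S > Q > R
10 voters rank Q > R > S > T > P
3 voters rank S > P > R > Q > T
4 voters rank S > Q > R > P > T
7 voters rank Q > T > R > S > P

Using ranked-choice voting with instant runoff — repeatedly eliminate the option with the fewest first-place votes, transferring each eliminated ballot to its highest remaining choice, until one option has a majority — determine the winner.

Q

Round 1: Q 17, T 12, S 7, P 6, R 0. R has the fewest and is eliminated.
Round 2: Q 17, T 12, S 7, P 6. P has the fewest and is eliminated.
Round 3: T 18, Q 17, S 7. S has the fewest and is eliminated.
Round 4: Q 24, T 18. Q has a majority.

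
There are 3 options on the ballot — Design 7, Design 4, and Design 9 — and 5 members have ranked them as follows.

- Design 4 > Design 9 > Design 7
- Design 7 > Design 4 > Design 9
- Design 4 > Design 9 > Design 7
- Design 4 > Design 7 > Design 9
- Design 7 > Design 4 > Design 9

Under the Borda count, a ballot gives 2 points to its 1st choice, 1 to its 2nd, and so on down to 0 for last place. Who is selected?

Design 4

Borda scores:
  Design 7: 0 + 2 + 0 + 1 + 2 = 5
  Design 4: 2 + 1 + 2 + 2 + 1 = 8
  Design 9: 1 + 0 + 1 + 0 + 0 = 2
Design 4 has the highest total.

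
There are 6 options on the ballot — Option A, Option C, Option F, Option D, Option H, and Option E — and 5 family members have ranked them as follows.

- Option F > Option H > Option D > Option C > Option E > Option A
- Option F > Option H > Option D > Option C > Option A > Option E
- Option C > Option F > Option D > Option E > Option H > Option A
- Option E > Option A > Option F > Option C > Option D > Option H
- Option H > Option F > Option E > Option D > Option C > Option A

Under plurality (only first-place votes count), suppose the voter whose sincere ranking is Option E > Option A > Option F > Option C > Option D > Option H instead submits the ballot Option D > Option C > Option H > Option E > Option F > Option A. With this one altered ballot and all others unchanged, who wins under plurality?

Option F

First-place totals with the altered ballot: Option A 0, Option C 1, Option F 2, Option D 1, Option H 1, Option E 0.
The winner is unchanged: still Option F.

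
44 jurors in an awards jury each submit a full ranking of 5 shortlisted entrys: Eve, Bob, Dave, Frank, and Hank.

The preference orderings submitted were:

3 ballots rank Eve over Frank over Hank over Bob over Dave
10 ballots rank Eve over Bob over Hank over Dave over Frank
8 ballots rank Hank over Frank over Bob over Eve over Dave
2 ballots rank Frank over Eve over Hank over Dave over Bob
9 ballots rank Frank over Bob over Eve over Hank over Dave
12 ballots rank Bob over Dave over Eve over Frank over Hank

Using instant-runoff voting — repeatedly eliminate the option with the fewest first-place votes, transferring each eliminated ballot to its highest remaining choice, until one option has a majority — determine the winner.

Round 1: Eve 13, Bob 12, Frank 11, Hank 8, Dave 0. Dave has the fewest and is eliminated.
Round 2: Eve 13, Bob 12, Frank 11, Hank 8. Hank has the fewest and is eliminated.
Round 3: Frank 19, Eve 13, Bob 12. Bob has the fewest and is eliminated.
Round 4: Eve 25, Frank 19. Eve has a majority.

Eve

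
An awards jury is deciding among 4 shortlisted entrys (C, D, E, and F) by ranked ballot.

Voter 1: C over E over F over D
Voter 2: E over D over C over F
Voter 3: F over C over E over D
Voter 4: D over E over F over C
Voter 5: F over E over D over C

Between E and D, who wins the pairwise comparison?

Ballots ranking E above D: 4.
Ballots ranking D above E: 1.
E wins the head-to-head, 4–1.

E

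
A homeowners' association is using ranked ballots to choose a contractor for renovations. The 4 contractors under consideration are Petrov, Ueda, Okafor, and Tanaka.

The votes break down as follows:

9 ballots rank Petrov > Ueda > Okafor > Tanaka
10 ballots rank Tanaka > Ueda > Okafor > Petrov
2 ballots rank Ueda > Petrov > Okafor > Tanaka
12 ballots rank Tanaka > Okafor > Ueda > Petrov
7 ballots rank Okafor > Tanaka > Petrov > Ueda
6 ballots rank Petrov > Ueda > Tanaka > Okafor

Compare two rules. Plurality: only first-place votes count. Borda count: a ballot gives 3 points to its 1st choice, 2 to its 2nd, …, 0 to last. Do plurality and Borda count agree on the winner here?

Plurality first-place counts: Petrov 15, Ueda 2, Okafor 7, Tanaka 22 → Tanaka.
Borda totals: Petrov 56, Ueda 68, Okafor 66, Tanaka 86 → Tanaka.
The two rules agree on Tanaka.

Yes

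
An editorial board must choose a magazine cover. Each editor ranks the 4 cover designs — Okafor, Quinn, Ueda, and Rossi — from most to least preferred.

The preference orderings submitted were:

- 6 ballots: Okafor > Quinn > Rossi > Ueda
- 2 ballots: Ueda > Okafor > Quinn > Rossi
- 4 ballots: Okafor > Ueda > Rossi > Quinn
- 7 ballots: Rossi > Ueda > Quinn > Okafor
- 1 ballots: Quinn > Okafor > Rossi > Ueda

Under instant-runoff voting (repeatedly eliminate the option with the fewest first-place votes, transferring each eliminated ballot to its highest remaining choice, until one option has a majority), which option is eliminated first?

Quinn

Round 1: Okafor 10, Rossi 7, Ueda 2, Quinn 1. Quinn has the fewest and is eliminated.
Round 2: Okafor 11, Rossi 7, Ueda 2. Okafor has a majority.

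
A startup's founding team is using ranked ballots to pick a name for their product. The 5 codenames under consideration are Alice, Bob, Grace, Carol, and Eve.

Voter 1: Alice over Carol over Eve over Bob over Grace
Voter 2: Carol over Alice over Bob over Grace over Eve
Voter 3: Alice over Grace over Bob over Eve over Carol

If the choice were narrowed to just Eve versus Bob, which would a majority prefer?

Ballots ranking Eve above Bob: 1.
Ballots ranking Bob above Eve: 2.
Bob wins the head-to-head, 2–1.

Bob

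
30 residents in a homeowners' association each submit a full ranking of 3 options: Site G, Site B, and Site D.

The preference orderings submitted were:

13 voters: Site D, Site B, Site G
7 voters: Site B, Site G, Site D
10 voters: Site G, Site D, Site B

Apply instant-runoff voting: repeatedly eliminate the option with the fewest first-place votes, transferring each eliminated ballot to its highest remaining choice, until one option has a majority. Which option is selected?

Round 1: Site D 13, Site G 10, Site B 7. Site B has the fewest and is eliminated.
Round 2: Site G 17, Site D 13. Site G has a majority.

Site G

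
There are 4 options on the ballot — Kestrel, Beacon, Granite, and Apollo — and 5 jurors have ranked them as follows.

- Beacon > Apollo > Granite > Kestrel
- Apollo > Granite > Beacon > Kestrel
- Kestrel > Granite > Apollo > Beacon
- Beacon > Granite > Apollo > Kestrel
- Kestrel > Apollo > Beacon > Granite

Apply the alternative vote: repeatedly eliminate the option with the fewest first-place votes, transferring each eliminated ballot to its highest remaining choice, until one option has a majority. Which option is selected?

Round 1: Kestrel 2, Beacon 2, Apollo 1, Granite 0. Granite has the fewest and is eliminated.
Round 2: Kestrel 2, Beacon 2, Apollo 1. Apollo has the fewest and is eliminated.
Round 3: Beacon 3, Kestrel 2. Beacon has a majority.

Beacon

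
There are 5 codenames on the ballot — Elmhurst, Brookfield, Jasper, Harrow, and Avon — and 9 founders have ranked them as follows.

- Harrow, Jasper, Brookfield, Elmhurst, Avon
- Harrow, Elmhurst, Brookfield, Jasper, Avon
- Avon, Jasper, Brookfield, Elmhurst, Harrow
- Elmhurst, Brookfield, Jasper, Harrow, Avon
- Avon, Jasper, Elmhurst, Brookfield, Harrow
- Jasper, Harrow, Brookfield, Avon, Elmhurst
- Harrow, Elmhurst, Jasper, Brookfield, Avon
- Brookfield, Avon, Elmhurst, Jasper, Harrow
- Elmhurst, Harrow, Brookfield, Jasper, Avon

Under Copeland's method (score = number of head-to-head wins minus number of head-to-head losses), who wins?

Elmhurst

Pairwise results:
  Elmhurst vs Brookfield: Elmhurst wins 5–4.
  Elmhurst vs Jasper: Elmhurst wins 5–4.
  Elmhurst vs Harrow: Elmhurst wins 5–4.
  Elmhurst vs Avon: Elmhurst wins 5–4.
  Brookfield vs Jasper: Jasper wins 5–4.
  Brookfield vs Harrow: Harrow wins 5–4.
  Brookfield vs Avon: Brookfield wins 7–2.
  Jasper vs Harrow: Jasper wins 5–4.
  Jasper vs Avon: Jasper wins 6–3.
  Harrow vs Avon: Harrow wins 6–3.
Copeland scores (wins − losses):
  Elmhurst: 4 − 0 = 4
  Brookfield: 1 − 3 = -2
  Jasper: 3 − 1 = 2
  Harrow: 2 − 2 = 0
  Avon: 0 − 4 = -4
Elmhurst has the best Copeland score.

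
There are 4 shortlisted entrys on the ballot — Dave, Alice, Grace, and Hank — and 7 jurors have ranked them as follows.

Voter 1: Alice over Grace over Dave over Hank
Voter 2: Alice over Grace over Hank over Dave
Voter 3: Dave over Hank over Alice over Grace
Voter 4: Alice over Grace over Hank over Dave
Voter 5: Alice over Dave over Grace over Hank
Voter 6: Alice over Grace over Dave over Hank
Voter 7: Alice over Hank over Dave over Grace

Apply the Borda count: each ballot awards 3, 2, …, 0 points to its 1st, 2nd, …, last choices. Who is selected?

Alice

Borda scores:
  Dave: 1 + 0 + 3 + 0 + 2 + 1 + 1 = 8
  Alice: 3 + 3 + 1 + 3 + 3 + 3 + 3 = 19
  Grace: 2 + 2 + 0 + 2 + 1 + 2 + 0 = 9
  Hank: 0 + 1 + 2 + 1 + 0 + 0 + 2 = 6
Alice has the highest total.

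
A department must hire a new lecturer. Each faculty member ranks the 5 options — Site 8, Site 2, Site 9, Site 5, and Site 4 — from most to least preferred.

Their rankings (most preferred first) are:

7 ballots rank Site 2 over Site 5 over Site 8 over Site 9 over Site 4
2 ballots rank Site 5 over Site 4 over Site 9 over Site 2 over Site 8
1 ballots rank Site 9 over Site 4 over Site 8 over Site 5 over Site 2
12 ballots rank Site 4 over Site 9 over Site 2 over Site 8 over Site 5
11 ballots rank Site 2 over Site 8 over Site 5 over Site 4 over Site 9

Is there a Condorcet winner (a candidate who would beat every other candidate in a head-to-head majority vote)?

Head-to-head results (33 voters total):
Site 8 vs Site 2: Site 2 wins 32–1.
Site 8 vs Site 9: Site 8 wins 18–15.
Site 8 vs Site 5: Site 8 wins 24–9.
Site 8 vs Site 4: Site 8 wins 18–15.
Site 2 vs Site 9: Site 2 wins 18–15.
Site 2 vs Site 5: Site 2 wins 30–3.
Site 2 vs Site 4: Site 2 wins 18–15.
Site 9 vs Site 5: Site 5 wins 20–13.
Site 9 vs Site 4: Site 4 wins 25–8.
Site 5 vs Site 4: Site 5 wins 20–13.
Site 2 beats each rival — Site 8 (32–1), Site 9 (18–15), Site 5 (30–3), Site 4 (18–15) — so Site 2 is the Condorcet winner.

Yes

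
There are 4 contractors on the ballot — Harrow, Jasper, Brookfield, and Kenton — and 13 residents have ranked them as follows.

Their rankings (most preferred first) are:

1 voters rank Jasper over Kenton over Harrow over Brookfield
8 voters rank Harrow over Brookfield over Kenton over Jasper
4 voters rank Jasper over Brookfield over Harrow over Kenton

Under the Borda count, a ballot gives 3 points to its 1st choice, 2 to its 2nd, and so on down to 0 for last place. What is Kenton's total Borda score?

Borda scores:
  Harrow: 1 + 8·3 + 4·1 = 29
  Jasper: 3 + 8·0 + 4·3 = 15
  Brookfield: 0 + 8·2 + 4·2 = 24
  Kenton: 2 + 8·1 + 4·0 = 10

10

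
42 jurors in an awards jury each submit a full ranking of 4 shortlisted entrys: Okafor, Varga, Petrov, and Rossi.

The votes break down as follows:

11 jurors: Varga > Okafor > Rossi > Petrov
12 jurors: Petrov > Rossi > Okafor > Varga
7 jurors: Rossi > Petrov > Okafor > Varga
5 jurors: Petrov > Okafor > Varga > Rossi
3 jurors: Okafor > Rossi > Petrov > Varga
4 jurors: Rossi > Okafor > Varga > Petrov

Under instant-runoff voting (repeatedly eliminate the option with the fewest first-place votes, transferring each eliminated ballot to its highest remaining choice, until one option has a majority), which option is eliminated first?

Round 1: Petrov 17, Varga 11, Rossi 11, Okafor 3. Okafor has the fewest and is eliminated.
Round 2: Petrov 17, Rossi 14, Varga 11. Varga has the fewest and is eliminated.
Round 3: Rossi 25, Petrov 17. Rossi has a majority.

Okafor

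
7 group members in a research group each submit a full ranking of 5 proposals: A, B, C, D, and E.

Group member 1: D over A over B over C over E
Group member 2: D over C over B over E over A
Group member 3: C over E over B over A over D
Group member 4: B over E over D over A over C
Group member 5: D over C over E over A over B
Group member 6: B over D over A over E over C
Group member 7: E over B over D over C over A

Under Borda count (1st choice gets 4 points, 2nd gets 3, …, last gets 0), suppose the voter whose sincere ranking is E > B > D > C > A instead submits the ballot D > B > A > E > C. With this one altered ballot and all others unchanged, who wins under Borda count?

D

Borda totals with the altered ballot: A 10, B 17, C 11, D 21, E 11.
The winner is unchanged: still D.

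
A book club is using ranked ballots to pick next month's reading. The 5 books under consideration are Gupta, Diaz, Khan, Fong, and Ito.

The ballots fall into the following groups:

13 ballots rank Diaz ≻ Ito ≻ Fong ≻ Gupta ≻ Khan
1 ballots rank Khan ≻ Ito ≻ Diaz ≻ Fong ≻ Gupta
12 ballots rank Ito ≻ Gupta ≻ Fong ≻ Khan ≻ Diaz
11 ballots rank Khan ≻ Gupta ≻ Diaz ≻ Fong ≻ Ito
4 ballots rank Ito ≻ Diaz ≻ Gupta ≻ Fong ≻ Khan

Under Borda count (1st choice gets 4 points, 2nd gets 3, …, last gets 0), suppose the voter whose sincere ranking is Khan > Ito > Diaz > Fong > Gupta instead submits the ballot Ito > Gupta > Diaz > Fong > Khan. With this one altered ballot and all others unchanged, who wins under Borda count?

Borda totals with the altered ballot: Gupta 93, Diaz 88, Khan 56, Fong 66, Ito 107.
The winner is unchanged: still Ito.

Ito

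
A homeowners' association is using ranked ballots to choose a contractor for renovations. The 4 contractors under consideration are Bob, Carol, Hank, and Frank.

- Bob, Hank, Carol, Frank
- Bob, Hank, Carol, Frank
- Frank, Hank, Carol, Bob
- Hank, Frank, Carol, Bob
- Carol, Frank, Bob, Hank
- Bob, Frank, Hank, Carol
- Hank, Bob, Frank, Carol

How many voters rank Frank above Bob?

Ballots ranking Frank above Bob: 3.
Ballots ranking Bob above Frank: 4.
So 3 of 7 voters prefer Frank to Bob.

3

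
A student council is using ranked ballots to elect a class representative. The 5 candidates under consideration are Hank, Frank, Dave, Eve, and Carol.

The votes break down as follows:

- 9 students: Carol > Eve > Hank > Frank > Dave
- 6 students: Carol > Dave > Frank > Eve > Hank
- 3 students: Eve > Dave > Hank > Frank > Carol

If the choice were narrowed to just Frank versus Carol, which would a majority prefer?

Ballots ranking Frank above Carol: 3.
Ballots ranking Carol above Frank: 9+6 = 15.
Carol wins the head-to-head, 15–3.

Carol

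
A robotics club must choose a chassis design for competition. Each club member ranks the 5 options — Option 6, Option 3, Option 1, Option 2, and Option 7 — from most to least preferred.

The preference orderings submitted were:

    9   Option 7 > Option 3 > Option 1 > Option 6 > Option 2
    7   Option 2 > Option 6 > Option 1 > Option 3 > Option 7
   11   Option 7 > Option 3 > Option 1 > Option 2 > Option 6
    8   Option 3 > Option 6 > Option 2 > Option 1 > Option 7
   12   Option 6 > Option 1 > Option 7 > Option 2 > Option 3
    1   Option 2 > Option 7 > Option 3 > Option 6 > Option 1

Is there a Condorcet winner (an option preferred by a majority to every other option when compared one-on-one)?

No

Head-to-head results (48 voters total):
Option 6 vs Option 3: Option 3 wins 29–19.
Option 6 vs Option 1: Option 6 wins 28–20.
Option 6 vs Option 2: Option 6 wins 29–19.
Option 6 vs Option 7: Option 6 wins 27–21.
Option 3 vs Option 1: Option 3 wins 29–19.
Option 3 vs Option 2: Option 3 wins 28–20.
Option 3 vs Option 7: Option 7 wins 33–15.
Option 1 vs Option 2: Option 1 wins 32–16.
Option 1 vs Option 7: Option 1 wins 27–21.
Option 2 vs Option 7: Option 7 wins 32–16.
No candidate beats all others: Option 6 beats Option 7 beats Option 3 beats Option 6, a majority cycle.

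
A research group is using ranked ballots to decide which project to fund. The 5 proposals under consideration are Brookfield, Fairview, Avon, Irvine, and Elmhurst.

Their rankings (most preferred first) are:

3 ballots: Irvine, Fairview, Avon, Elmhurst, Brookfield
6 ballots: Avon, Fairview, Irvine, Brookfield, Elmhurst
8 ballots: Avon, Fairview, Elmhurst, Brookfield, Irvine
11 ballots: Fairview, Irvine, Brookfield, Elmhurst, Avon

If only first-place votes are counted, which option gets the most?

First-place vote totals:
  Brookfield: 0
  Fairview: 11
  Avon: 14
  Irvine: 3
  Elmhurst: 0
Avon has the most first-place votes.

Avon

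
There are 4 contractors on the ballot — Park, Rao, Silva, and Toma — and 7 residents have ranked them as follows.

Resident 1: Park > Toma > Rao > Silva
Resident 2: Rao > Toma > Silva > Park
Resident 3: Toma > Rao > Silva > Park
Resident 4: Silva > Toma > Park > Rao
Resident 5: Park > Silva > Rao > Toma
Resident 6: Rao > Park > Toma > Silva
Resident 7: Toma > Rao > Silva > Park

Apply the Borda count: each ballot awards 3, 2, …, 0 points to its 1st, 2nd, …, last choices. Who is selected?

Borda scores:
  Park: 3 + 0 + 0 + 1 + 3 + 2 + 0 = 9
  Rao: 1 + 3 + 2 + 0 + 1 + 3 + 2 = 12
  Silva: 0 + 1 + 1 + 3 + 2 + 0 + 1 = 8
  Toma: 2 + 2 + 3 + 2 + 0 + 1 + 3 = 13
Toma has the highest total.

Toma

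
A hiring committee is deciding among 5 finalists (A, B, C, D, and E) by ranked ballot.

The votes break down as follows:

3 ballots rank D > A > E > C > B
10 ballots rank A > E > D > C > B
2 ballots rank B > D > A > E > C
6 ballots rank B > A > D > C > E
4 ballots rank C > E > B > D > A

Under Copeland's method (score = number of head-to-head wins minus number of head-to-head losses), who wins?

Pairwise results:
  A vs B: A wins 13–12.
  A vs C: A wins 21–4.
  A vs D: A wins 16–9.
  A vs E: A wins 21–4.
  B vs C: C wins 17–8.
  B vs D: D wins 13–12.
  B vs E: E wins 17–8.
  C vs D: D wins 21–4.
  C vs E: E wins 15–10.
  D vs E: E wins 14–11.
Copeland scores (wins − losses):
  A: 4 − 0 = 4
  B: 0 − 4 = -4
  C: 1 − 3 = -2
  D: 2 − 2 = 0
  E: 3 − 1 = 2
A has the best Copeland score.

A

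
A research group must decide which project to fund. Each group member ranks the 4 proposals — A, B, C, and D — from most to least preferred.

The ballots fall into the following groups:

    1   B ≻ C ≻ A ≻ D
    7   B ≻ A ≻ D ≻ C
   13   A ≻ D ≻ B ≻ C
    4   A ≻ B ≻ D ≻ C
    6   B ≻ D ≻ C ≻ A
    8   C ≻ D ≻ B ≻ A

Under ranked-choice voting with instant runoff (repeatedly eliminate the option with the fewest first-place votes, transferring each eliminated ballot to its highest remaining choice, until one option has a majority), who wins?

Round 1: A 17, B 14, C 8, D 0. D has the fewest and is eliminated.
Round 2: A 17, B 14, C 8. C has the fewest and is eliminated.
Round 3: B 22, A 17. B has a majority.

B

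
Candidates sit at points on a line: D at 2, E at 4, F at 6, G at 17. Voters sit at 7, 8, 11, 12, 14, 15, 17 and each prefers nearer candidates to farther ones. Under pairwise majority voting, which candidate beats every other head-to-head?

With single-peaked preferences on a line, the Condorcet winner is the candidate closest to the median voter.
The median voter (position 12) is closest to G at 17.
Check: G vs D — voters closer to G: 5 of 7.

G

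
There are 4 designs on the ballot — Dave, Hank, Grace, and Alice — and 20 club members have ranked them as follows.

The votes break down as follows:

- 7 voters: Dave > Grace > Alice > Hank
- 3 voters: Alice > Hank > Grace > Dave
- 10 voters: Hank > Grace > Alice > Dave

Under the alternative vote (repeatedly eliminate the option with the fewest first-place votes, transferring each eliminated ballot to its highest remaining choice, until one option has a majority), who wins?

Round 1: Hank 10, Dave 7, Alice 3, Grace 0. Grace has the fewest and is eliminated.
Round 2: Hank 10, Dave 7, Alice 3. Alice has the fewest and is eliminated.
Round 3: Hank 13, Dave 7. Hank has a majority.

Hank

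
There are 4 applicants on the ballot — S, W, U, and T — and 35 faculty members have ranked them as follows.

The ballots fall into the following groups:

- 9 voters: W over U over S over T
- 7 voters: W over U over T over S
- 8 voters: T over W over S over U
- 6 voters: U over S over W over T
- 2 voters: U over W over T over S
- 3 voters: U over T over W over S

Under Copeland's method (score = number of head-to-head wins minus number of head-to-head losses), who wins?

Pairwise results:
  S vs W: W wins 29–6.
  S vs U: U wins 27–8.
  S vs T: T wins 20–15.
  W vs U: W wins 24–11.
  W vs T: W wins 24–11.
  U vs T: U wins 27–8.
Copeland scores (wins − losses):
  S: 0 − 3 = -3
  W: 3 − 0 = 3
  U: 2 − 1 = 1
  T: 1 − 2 = -1
W has the best Copeland score.

W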